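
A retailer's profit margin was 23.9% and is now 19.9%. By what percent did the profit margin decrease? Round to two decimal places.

The change is 19.9 − 23.9 = -4.0 percentage points.
Relative to the original 23.9%, that is -4.0 ÷ 23.9 ≈ -16.74%.
So the profit margin fell by 16.74%.

16.74%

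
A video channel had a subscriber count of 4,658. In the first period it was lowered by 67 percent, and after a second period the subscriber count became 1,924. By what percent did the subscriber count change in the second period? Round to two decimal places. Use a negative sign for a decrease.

25.17%

After the first period: 4,658 × 0.33 = 1537.14.
Second-period multiplier: 1,924 ÷ 1537.14 ≈ 1.251675.
That is a change of 25.17%.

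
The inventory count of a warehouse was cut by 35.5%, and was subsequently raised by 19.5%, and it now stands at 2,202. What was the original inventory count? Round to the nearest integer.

2,857

The overall multiplier applied was 0.645 × 1.195 = 0.770775.
So the original inventory count was 2,202 ÷ 0.770775 ≈ 2,857.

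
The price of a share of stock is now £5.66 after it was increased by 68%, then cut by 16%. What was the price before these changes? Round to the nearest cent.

The overall multiplier applied was 1.68 × 0.84 = 1.4112.
So the original price was £5.66 ÷ 1.4112 ≈ £4.01.

£4.01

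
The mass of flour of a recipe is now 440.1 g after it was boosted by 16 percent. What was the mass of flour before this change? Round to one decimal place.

The overall multiplier applied was 1.16.
So the original mass of flour was 440.1 ÷ 1.16 ≈ 379.4 g.

379.4 g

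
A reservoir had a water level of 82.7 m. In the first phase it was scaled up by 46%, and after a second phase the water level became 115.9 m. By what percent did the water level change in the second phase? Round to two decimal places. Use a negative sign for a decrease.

After the first phase: 82.7 × 1.46 = 120.742.
Second-phase multiplier: 115.9 ÷ 120.742 ≈ 0.959898.
That is a change of -4.01%.

-4.01%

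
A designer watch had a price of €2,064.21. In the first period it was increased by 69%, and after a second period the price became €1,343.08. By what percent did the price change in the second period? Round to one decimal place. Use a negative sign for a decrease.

After the first period: €2,064.21 × 1.69 = €3488.5149.
Second-period multiplier: €1,343.08 ÷ €3488.5149 ≈ 0.385.
That is a change of -61.5%.

-61.5%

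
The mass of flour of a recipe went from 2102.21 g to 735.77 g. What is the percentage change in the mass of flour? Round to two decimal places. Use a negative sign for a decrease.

Change: 735.77 − 2102.21 = -1366.44.
Relative to the original: -1366.44 ÷ 2102.21 ≈ -65.00%.

-65.00%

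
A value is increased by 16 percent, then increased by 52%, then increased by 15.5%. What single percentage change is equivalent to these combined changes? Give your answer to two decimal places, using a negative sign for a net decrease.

103.65%

A 16% increase multiplies by 1.16.
Then a 52% increase: 1.16 × 1.52 = 1.7632.
Then a 15.5% increase: 1.7632 × 1.155 = 2.036496.
Overall factor 2.036496, i.e. 103.65%.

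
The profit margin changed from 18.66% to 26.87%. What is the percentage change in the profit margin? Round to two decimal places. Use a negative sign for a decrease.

The change is 26.87 − 18.66 = 8.21 percentage points.
Relative to the original 18.66%, that is 8.21 ÷ 18.66 ≈ 44.00%.

44.00%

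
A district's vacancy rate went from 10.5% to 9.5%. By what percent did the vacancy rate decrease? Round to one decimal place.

9.5%

The change is 9.5 − 10.5 = -1.0 percentage points.
Relative to the original 10.5%, that is -1.0 ÷ 10.5 ≈ -9.5%.
So the vacancy rate fell by 9.5%.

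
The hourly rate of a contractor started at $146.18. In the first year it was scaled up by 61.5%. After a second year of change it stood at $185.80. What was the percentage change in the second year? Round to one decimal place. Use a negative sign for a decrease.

-21.3%

After the first year: $146.18 × 1.615 = $236.0807.
Second-year multiplier: $185.80 ÷ $236.0807 ≈ 0.78702.
That is a change of -21.3%.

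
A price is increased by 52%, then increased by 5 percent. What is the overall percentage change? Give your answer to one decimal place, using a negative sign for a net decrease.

59.6%

The combined multiplier is 1.52 × 1.05 = 1.596.
That corresponds to an increase of 59.6%.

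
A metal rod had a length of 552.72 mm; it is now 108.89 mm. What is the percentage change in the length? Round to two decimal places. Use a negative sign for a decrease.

Change: 108.89 − 552.72 = -443.83.
Relative to the original: -443.83 ÷ 552.72 ≈ -80.30%.

-80.30%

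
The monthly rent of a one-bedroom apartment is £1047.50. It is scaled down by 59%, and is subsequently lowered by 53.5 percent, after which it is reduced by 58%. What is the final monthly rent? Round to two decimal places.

£83.88

Each change multiplies by a factor: 0.41 × 0.465 × 0.42 = 0.080073.
£1047.50 × 0.080073 = £83.8764675 ≈ £83.88.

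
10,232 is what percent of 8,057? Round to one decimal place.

10,232 ÷ 8,057 ≈ 127.0%.

127.0%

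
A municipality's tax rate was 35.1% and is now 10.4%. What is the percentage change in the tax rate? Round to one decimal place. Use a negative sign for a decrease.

-70.4%

The change is 10.4 − 35.1 = -24.7 percentage points.
Relative to the original 35.1%, that is -24.7 ÷ 35.1 ≈ -70.4%.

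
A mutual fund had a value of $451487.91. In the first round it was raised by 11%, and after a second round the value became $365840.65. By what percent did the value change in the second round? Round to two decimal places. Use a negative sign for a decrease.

-27.00%

After the first round: $451487.91 × 1.11 = $501151.5801.
Second-round multiplier: $365840.65 ÷ $501151.5801 ≈ 0.73.
That is a change of -27.00%.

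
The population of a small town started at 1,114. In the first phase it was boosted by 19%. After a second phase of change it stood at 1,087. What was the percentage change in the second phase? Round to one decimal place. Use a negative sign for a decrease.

After the first phase: 1,114 × 1.19 = 1325.66.
Second-phase multiplier: 1,087 ÷ 1325.66 ≈ 0.81997.
That is a change of -18.0%.

-18.0%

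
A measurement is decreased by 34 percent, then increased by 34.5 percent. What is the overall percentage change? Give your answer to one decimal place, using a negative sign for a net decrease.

A 34% decrease multiplies by 0.66.
Then a 34.5% increase: 0.66 × 1.345 = 0.8877.
Overall factor 0.8877, i.e. -11.2%.

-11.2%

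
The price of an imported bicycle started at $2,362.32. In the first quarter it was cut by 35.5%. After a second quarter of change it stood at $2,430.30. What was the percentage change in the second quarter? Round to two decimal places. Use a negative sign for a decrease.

After the first quarter: $2,362.32 × 0.645 = $1523.6964.
Second-quarter multiplier: $2,430.30 ÷ $1523.6964 ≈ 1.595003.
That is a change of 59.50%.

59.50%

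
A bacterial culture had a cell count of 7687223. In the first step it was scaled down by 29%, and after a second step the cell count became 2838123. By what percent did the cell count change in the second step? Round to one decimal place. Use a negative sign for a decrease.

After the first step: 7687223 × 0.71 = 5457928.33.
Second-step multiplier: 2838123 ÷ 5457928.33 ≈ 0.52.
That is a change of -48.0%.

-48.0%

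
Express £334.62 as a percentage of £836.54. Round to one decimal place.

40.0%

£334.62 ÷ £836.54 ≈ 40.0%.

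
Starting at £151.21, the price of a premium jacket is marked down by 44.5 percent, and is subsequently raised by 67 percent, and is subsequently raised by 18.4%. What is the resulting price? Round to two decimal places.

£165.94

Each change multiplies by a factor: 0.555 × 1.67 × 1.184 = 1.0973904.
£151.21 × 1.0973904 = £165.936402384 ≈ £165.94.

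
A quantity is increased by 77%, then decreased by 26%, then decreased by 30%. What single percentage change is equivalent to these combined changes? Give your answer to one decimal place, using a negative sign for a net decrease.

The combined multiplier is 1.77 × 0.74 × 0.7 = 0.91686.
That corresponds to a decrease of 8.3%.

-8.3%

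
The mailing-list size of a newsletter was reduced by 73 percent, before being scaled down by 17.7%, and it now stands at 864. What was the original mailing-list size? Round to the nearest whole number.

3,888

Undoing the 17.7% decrease: 864 ÷ 0.823 ≈ 1049.81774.
Undoing the 73% decrease: 1049.81774 ÷ 0.27 ≈ 3,888.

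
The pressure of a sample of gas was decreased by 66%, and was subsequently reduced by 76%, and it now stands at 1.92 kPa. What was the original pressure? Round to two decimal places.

23.53 kPa

Undoing the 76% decrease: 1.92 ÷ 0.24 = 8.
Undoing the 66% decrease: 8 ÷ 0.34 ≈ 23.53 kPa.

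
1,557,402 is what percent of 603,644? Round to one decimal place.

1,557,402 ÷ 603,644 ≈ 258.0%.

258.0%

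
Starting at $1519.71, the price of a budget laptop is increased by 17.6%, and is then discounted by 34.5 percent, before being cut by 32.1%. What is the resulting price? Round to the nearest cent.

$794.84

After the 17.6% increase: $1519.71 × 1.176 = $1787.17896.
After the 34.5% decrease: $1787.17896 × 0.655 = $1170.6022188.
32.1% decrease: $1170.6022188 × 0.679 = $794.8389065652 ≈ $794.84.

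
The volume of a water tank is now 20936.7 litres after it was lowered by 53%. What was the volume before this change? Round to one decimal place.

44546.2 litres

The overall multiplier applied was 0.47.
So the original volume was 20936.7 ÷ 0.47 ≈ 44546.2 litres.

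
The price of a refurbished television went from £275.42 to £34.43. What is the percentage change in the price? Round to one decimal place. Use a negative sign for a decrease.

Change: £34.43 − £275.42 = -£240.99.
Relative to the original: -£240.99 ÷ £275.42 ≈ -87.5%.

-87.5%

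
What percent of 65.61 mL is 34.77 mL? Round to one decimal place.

53.0%

34.77 mL ÷ 65.61 mL ≈ 53.0%.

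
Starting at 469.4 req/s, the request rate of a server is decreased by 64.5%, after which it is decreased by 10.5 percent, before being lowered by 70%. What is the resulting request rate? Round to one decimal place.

44.7 req/s

After the 64.5% decrease: 469.4 × 0.355 = 166.637.
After the 10.5% decrease: 166.637 × 0.895 = 149.140115.
70% decrease: 149.140115 × 0.3 = 44.7420345 ≈ 44.7.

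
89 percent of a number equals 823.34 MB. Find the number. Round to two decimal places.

925.10 MB

823.34 MB ÷ 0.89 ≈ 925.10 MB.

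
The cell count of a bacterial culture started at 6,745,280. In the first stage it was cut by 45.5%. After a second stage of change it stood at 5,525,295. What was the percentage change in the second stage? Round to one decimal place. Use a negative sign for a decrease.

After the first stage: 6,745,280 × 0.545 = 3676177.6.
Second-stage multiplier: 5,525,295 ÷ 3676177.6 ≈ 1.503.
That is a change of 50.3%.

50.3%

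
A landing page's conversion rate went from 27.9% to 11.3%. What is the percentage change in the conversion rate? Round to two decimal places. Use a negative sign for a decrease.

-59.50%

The change is 11.3 − 27.9 = -16.6 percentage points.
Relative to the original 27.9%, that is -16.6 ÷ 27.9 ≈ -59.50%.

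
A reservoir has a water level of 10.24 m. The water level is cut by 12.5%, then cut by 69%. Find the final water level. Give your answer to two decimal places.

Each change multiplies by a factor: 0.875 × 0.31 = 0.27125.
10.24 × 0.27125 = 2.7776 ≈ 2.78.

2.78 m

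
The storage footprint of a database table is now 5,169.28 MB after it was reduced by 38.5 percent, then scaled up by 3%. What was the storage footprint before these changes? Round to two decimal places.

8,160.52 MB

Undoing the 3% increase: 5,169.28 ÷ 1.03 ≈ 5018.718447.
Undoing the 38.5% decrease: 5018.718447 ÷ 0.615 ≈ 8,160.52 MB.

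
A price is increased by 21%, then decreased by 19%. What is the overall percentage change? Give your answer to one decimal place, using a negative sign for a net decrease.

A 21% increase multiplies by 1.21.
Then a 19% decrease: 1.21 × 0.81 = 0.9801.
Overall factor 0.9801, i.e. -2.0%.

-2.0%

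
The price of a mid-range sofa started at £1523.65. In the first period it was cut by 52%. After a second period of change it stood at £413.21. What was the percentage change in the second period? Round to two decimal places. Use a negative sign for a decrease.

After the first period: £1523.65 × 0.48 = £731.352.
Second-period multiplier: £413.21 ÷ £731.352 ≈ 0.564995.
That is a change of -43.50%.

-43.50%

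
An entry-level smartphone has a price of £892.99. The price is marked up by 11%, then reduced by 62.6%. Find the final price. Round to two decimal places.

£370.72

11% increase: £892.99 × 1.11 = £991.2189.
62.6% decrease: £991.2189 × 0.374 = £370.7158686 ≈ £370.72.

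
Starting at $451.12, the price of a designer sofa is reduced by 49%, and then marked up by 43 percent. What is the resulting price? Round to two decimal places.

$329.00

Each change multiplies by a factor: 0.51 × 1.43 = 0.7293.
$451.12 × 0.7293 = $329.001816 ≈ $329.00.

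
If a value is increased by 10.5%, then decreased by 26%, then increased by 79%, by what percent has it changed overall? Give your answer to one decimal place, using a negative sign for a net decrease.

The combined multiplier is 1.105 × 0.74 × 1.79 = 1.463683.
That corresponds to an increase of 46.4%.

46.4%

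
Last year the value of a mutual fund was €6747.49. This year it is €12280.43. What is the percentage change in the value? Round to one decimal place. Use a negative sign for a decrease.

82.0%

Change: €12280.43 − €6747.49 = €5532.94.
Relative to the original: €5532.94 ÷ €6747.49 ≈ 82.0%.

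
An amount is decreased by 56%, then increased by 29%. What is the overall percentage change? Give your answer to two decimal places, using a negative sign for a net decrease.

The combined multiplier is 0.44 × 1.29 = 0.5676.
That corresponds to a decrease of 43.24%.

-43.24%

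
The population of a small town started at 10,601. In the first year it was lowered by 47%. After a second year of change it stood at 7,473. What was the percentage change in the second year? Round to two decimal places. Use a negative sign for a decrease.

After the first year: 10,601 × 0.53 = 5618.53.
Second-year multiplier: 7,473 ÷ 5618.53 ≈ 1.330063.
That is a change of 33.01%.

33.01%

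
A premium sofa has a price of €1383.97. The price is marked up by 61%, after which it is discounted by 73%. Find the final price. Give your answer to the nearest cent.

Apply the 61% increase: €1383.97 × 1.61 = €2228.1917.
Apply the 73% decrease: €2228.1917 × 0.27 = €601.611759 ≈ €601.61.

€601.61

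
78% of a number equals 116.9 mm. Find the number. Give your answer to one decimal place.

149.9 mm

116.9 mm ÷ 0.78 ≈ 149.9 mm.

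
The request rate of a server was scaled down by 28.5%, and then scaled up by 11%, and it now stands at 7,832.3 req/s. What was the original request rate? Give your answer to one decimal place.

9,868.7 req/s

Undoing the 11% increase: 7,832.3 ÷ 1.11 ≈ 7056.126126.
Undoing the 28.5% decrease: 7056.126126 ÷ 0.715 ≈ 9,868.7 req/s.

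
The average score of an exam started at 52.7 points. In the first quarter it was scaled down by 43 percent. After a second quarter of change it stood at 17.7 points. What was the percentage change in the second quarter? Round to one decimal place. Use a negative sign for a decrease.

-41.1%

After the first quarter: 52.7 × 0.57 = 30.039.
Second-quarter multiplier: 17.7 ÷ 30.039 ≈ 0.58923.
That is a change of -41.1%.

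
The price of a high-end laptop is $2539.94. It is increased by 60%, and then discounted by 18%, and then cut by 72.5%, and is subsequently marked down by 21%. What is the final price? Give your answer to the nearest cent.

$723.96

60% increase: $2539.94 × 1.6 = $4063.904.
After the 18% decrease: $4063.904 × 0.82 = $3332.40128.
After the 72.5% decrease: $3332.40128 × 0.275 = $916.410352.
After the 21% decrease: $916.410352 × 0.79 = $723.96417808 ≈ $723.96.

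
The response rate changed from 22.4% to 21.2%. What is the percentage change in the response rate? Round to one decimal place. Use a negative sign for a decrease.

-5.4%

The change is 21.2 − 22.4 = -1.2 percentage points.
Relative to the original 22.4%, that is -1.2 ÷ 22.4 ≈ -5.4%.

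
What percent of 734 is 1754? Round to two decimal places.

1754 ÷ 734 ≈ 238.96%.

238.96%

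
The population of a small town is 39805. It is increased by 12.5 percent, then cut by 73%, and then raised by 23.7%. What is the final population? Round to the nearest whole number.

14956

12.5% increase: 39805 × 1.125 = 44780.625.
73% decrease: 44780.625 × 0.27 = 12090.76875.
23.7% increase: 12090.76875 × 1.237 = 14956.28094375 ≈ 14956.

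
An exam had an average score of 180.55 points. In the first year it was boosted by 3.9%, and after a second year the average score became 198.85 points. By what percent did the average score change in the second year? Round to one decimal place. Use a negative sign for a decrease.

6.0%

After the first year: 180.55 × 1.039 = 187.59145.
Second-year multiplier: 198.85 ÷ 187.59145 ≈ 1.06002.
That is a change of 6.0%.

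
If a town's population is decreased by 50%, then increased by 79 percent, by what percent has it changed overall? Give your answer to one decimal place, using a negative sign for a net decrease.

A 50% decrease multiplies by 0.5.
Then a 79% increase: 0.5 × 1.79 = 0.895.
Overall factor 0.895, i.e. -10.5%.

-10.5%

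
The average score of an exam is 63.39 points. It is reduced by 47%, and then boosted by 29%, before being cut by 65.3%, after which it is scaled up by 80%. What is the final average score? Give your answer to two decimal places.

27.07 points

Each change multiplies by a factor: 0.53 × 1.29 × 0.347 × 1.8 = 0.42703902.
63.39 × 0.42703902 = 27.0700034778 ≈ 27.07.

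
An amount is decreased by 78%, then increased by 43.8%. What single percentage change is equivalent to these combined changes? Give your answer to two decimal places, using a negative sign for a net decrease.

-68.36%

The combined multiplier is 0.22 × 1.438 = 0.31636.
That corresponds to a decrease of 68.36%.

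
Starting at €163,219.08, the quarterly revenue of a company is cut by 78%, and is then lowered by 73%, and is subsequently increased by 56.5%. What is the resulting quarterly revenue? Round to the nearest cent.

€15,173.01

Apply the 78% decrease: €163,219.08 × 0.22 = €35908.1976.
After the 73% decrease: €35908.1976 × 0.27 = €9695.213352.
56.5% increase: €9695.213352 × 1.565 = €15173.00889588 ≈ €15,173.01.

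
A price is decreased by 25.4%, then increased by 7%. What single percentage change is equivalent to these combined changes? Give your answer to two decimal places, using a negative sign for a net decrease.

-20.18%

A 25.4% decrease multiplies by 0.746.
Then a 7% increase: 0.746 × 1.07 = 0.79822.
Overall factor 0.79822, i.e. -20.18%.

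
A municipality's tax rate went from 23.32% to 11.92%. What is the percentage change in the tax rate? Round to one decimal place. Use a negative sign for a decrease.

The change is 11.92 − 23.32 = -11.40 percentage points.
Relative to the original 23.32%, that is -11.40 ÷ 23.32 ≈ -48.9%.

-48.9%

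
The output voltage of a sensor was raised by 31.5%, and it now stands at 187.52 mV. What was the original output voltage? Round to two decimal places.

The overall multiplier applied was 1.315.
So the original output voltage was 187.52 ÷ 1.315 ≈ 142.60 mV.

142.60 mV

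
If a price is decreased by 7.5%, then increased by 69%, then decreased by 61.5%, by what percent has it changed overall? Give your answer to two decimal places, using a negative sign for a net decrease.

A 7.5% decrease multiplies by 0.925.
Then a 69% increase: 0.925 × 1.69 = 1.56325.
Then a 61.5% decrease: 1.56325 × 0.385 = 0.60185125.
Overall factor 0.60185125, i.e. -39.81%.

-39.81%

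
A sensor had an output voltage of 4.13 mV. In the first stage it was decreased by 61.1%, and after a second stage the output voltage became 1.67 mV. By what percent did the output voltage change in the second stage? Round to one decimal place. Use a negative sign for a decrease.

After the first stage: 4.13 × 0.389 = 1.60657.
Second-stage multiplier: 1.67 ÷ 1.60657 ≈ 1.03948.
That is a change of 3.9%.

3.9%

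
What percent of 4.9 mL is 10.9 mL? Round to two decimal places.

10.9 mL ÷ 4.9 mL ≈ 222.45%.

222.45%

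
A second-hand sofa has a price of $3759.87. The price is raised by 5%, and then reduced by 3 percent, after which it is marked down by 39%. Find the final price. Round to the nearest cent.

$2335.95

After the 5% increase: $3759.87 × 1.05 = $3947.8635.
Apply the 3% decrease: $3947.8635 × 0.97 = $3829.427595.
Apply the 39% decrease: $3829.427595 × 0.61 = $2335.95083295 ≈ $2335.95.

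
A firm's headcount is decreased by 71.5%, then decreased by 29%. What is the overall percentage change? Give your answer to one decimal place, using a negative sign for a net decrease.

A 71.5% decrease multiplies by 0.285.
Then a 29% decrease: 0.285 × 0.71 = 0.20235.
Overall factor 0.20235, i.e. -79.8%.

-79.8%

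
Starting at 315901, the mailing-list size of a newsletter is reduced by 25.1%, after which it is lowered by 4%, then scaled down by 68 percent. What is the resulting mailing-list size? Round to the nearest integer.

72687

After the 25.1% decrease: 315901 × 0.749 = 236609.849.
After the 4% decrease: 236609.849 × 0.96 = 227145.45504.
68% decrease: 227145.45504 × 0.32 = 72686.5456128 ≈ 72687.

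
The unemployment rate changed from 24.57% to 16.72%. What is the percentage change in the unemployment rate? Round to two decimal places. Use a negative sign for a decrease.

-31.95%

The change is 16.72 − 24.57 = -7.85 percentage points.
Relative to the original 24.57%, that is -7.85 ÷ 24.57 ≈ -31.95%.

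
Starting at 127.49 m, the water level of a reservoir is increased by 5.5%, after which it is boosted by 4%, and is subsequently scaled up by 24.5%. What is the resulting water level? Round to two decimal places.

5.5% increase: 127.49 × 1.055 = 134.50195.
After the 4% increase: 134.50195 × 1.04 = 139.882028.
24.5% increase: 139.882028 × 1.245 = 174.15312486 ≈ 174.15.

174.15 m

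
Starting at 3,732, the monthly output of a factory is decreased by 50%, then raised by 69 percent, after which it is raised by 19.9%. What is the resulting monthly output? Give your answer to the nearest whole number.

Each change multiplies by a factor: 0.5 × 1.69 × 1.199 = 1.013155.
3,732 × 1.013155 = 3781.09446 ≈ 3,781.

3,781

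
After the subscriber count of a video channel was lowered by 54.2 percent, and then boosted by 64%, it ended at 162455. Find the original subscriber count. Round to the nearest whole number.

Undoing the 64% increase: 162455 ÷ 1.64 ≈ 99057.926829.
Undoing the 54.2% decrease: 99057.926829 ÷ 0.458 ≈ 216284.

216284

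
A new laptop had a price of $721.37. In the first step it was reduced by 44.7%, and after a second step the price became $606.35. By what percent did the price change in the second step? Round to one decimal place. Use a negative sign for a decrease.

After the first step: $721.37 × 0.553 = $398.91761.
Second-step multiplier: $606.35 ÷ $398.91761 ≈ 1.51999.
That is a change of 52.0%.

52.0%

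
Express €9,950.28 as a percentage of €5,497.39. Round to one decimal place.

€9,950.28 ÷ €5,497.39 ≈ 181.0%.

181.0%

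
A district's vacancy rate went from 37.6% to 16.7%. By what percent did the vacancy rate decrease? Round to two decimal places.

The change is 16.7 − 37.6 = -20.9 percentage points.
Relative to the original 37.6%, that is -20.9 ÷ 37.6 ≈ -55.59%.
So the vacancy rate fell by 55.59%.

55.59%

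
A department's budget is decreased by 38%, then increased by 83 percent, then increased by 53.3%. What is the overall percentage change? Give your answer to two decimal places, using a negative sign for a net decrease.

73.93%

A 38% decrease multiplies by 0.62.
Then an 83% increase: 0.62 × 1.83 = 1.1346.
Then a 53.3% increase: 1.1346 × 1.533 = 1.7393418.
Overall factor 1.7393418, i.e. 73.93%.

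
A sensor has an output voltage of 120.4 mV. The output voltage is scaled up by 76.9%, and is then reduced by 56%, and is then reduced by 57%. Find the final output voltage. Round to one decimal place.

40.3 mV

76.9% increase: 120.4 × 1.769 = 212.9876.
After the 56% decrease: 212.9876 × 0.44 = 93.714544.
57% decrease: 93.714544 × 0.43 = 40.29725392 ≈ 40.3.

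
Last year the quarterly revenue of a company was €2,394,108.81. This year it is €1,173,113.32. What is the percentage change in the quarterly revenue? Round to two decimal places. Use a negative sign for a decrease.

Change: €1,173,113.32 − €2,394,108.81 = -€1,220,995.49.
Relative to the original: -€1,220,995.49 ÷ €2,394,108.81 ≈ -51.00%.

-51.00%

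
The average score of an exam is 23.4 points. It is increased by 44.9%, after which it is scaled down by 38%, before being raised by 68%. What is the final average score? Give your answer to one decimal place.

35.3 points

Each change multiplies by a factor: 1.449 × 0.62 × 1.68 = 1.5092784.
23.4 × 1.5092784 = 35.31711456 ≈ 35.3.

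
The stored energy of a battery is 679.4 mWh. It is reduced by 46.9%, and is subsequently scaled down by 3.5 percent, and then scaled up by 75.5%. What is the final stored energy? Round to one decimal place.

611.0 mWh

46.9% decrease: 679.4 × 0.531 = 360.7614.
After the 3.5% decrease: 360.7614 × 0.965 = 348.134751.
75.5% increase: 348.134751 × 1.755 = 610.976488005 ≈ 611.0.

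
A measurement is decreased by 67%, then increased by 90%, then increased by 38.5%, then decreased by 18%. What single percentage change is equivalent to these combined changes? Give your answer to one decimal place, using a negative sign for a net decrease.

-28.8%

The combined multiplier is 0.33 × 1.9 × 1.385 × 0.82 = 0.7120839.
That corresponds to a decrease of 28.8%.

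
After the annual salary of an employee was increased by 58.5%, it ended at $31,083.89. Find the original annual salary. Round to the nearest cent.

$19,611.29

The overall multiplier applied was 1.585.
So the original annual salary was $31,083.89 ÷ 1.585 ≈ $19,611.29.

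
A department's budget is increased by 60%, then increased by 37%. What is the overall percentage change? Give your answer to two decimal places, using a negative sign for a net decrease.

A 60% increase multiplies by 1.6.
Then a 37% increase: 1.6 × 1.37 = 2.192.
Overall factor 2.192, i.e. 119.20%.

119.20%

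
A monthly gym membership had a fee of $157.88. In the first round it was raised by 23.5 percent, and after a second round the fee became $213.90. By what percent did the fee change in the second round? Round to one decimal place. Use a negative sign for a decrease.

After the first round: $157.88 × 1.235 = $194.9818.
Second-round multiplier: $213.90 ÷ $194.9818 ≈ 1.09703.
That is a change of 9.7%.

9.7%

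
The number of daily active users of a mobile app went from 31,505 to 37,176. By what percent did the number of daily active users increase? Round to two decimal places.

Change: 37,176 − 31,505 = 5,671.
Relative to the original: 5,671 ÷ 31,505 ≈ 18.00%.
So the number of daily active users increased by 18.00%.

18.00%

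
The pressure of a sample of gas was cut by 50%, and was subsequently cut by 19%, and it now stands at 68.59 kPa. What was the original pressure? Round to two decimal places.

The overall multiplier applied was 0.5 × 0.81 = 0.405.
So the original pressure was 68.59 ÷ 0.405 ≈ 169.36 kPa.

169.36 kPa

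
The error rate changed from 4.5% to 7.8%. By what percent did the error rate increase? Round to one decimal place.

73.3%

The change is 7.8 − 4.5 = 3.3 percentage points.
Relative to the original 4.5%, that is 3.3 ÷ 4.5 ≈ 73.3%.
So the error rate rose by 73.3%.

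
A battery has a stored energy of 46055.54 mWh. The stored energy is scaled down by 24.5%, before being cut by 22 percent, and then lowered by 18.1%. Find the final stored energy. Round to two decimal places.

Each change multiplies by a factor: 0.755 × 0.78 × 0.819 = 0.4823091.
46055.54 × 0.4823091 = 22213.006047414 ≈ 22213.01.

22213.01 mWh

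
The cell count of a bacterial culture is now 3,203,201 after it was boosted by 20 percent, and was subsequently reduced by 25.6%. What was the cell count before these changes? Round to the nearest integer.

3,587,815

Undoing the 25.6% decrease: 3,203,201 ÷ 0.744 ≈ 4305377.688172.
Undoing the 20% increase: 4305377.688172 ÷ 1.2 ≈ 3,587,815.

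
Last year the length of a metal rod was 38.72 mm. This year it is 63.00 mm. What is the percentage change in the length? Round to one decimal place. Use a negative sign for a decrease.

62.7%

Change: 63.00 − 38.72 = 24.28.
Relative to the original: 24.28 ÷ 38.72 ≈ 62.7%.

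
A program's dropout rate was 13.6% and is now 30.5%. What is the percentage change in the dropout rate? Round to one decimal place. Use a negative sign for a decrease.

124.3%

The change is 30.5 − 13.6 = 16.9 percentage points.
Relative to the original 13.6%, that is 16.9 ÷ 13.6 ≈ 124.3%.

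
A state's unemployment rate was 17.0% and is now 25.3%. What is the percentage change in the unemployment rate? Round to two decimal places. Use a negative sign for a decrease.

48.82%

The change is 25.3 − 17.0 = 8.3 percentage points.
Relative to the original 17.0%, that is 8.3 ÷ 17.0 ≈ 48.82%.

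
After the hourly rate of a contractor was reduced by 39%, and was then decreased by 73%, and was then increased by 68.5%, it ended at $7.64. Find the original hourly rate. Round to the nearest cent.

Undoing the 68.5% increase: $7.64 ÷ 1.685 ≈ $4.534125.
Undoing the 73% decrease: $4.534125 ÷ 0.27 ≈ $16.793056.
Undoing the 39% decrease: $16.793056 ÷ 0.61 ≈ $27.53.

$27.53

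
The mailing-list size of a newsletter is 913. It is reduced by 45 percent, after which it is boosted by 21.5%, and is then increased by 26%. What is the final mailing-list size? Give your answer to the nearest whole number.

769

Apply the 45% decrease: 913 × 0.55 = 502.15.
21.5% increase: 502.15 × 1.215 = 610.11225.
After the 26% increase: 610.11225 × 1.26 = 768.741435 ≈ 769.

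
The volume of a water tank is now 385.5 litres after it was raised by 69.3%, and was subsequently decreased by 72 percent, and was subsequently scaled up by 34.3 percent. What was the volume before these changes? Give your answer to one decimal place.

605.5 litres

Undoing the 34.3% increase: 385.5 ÷ 1.343 ≈ 287.043931.
Undoing the 72% decrease: 287.043931 ÷ 0.28 ≈ 1025.156896.
Undoing the 69.3% increase: 1025.156896 ÷ 1.693 ≈ 605.5 litres.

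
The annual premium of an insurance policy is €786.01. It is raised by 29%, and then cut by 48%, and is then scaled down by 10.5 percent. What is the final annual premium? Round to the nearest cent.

€471.89

Each change multiplies by a factor: 1.29 × 0.52 × 0.895 = 0.600366.
€786.01 × 0.600366 = €471.89367966 ≈ €471.89.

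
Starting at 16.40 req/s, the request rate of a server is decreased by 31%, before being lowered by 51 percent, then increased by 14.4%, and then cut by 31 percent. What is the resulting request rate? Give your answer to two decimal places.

31% decrease: 16.40 × 0.69 = 11.316.
After the 51% decrease: 11.316 × 0.49 = 5.54484.
After the 14.4% increase: 5.54484 × 1.144 = 6.34329696.
After the 31% decrease: 6.34329696 × 0.69 = 4.3768749024 ≈ 4.38.

4.38 req/s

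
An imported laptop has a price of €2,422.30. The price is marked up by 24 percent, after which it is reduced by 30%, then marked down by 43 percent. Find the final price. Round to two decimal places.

Apply the 24% increase: €2,422.30 × 1.24 = €3003.652.
30% decrease: €3003.652 × 0.7 = €2102.5564.
After the 43% decrease: €2102.5564 × 0.57 = €1198.457148 ≈ €1,198.46.

€1,198.46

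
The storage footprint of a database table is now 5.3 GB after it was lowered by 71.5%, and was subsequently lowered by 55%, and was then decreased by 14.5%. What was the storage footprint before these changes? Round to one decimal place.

The overall multiplier applied was 0.285 × 0.45 × 0.855 = 0.10965375.
So the original storage footprint was 5.3 ÷ 0.10965375 ≈ 48.3 GB.

48.3 GB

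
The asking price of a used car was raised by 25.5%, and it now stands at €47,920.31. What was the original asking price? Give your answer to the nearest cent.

The overall multiplier applied was 1.255.
So the original asking price was €47,920.31 ÷ 1.255 ≈ €38,183.51.

€38,183.51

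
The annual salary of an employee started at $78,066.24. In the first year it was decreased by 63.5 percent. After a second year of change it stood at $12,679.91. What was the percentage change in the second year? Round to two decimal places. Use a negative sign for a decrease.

-55.50%

After the first year: $78,066.24 × 0.365 = $28494.1776.
Second-year multiplier: $12,679.91 ÷ $28494.1776 ≈ 0.445.
That is a change of -55.50%.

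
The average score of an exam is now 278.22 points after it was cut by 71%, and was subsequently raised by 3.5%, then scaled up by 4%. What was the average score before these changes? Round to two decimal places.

Undoing the 4% increase: 278.22 ÷ 1.04 ≈ 267.519231.
Undoing the 3.5% increase: 267.519231 ÷ 1.035 ≈ 258.472687.
Undoing the 71% decrease: 258.472687 ÷ 0.29 ≈ 891.29 points.

891.29 points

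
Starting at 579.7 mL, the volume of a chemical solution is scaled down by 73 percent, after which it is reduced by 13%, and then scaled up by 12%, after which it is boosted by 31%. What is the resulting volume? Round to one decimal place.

Each change multiplies by a factor: 0.27 × 0.87 × 1.12 × 1.31 = 0.34464528.
579.7 × 0.34464528 = 199.790868816 ≈ 199.8.

199.8 mL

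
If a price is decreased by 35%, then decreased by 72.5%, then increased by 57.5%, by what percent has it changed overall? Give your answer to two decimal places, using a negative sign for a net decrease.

A 35% decrease multiplies by 0.65.
Then a 72.5% decrease: 0.65 × 0.275 = 0.17875.
Then a 57.5% increase: 0.17875 × 1.575 = 0.28153125.
Overall factor 0.28153125, i.e. -71.85%.

-71.85%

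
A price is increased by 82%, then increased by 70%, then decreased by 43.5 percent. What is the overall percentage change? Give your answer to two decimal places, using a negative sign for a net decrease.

The combined multiplier is 1.82 × 1.7 × 0.565 = 1.74811.
That corresponds to an increase of 74.81%.

74.81%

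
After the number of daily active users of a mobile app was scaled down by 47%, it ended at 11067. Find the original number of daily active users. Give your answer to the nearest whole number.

20881

The overall multiplier applied was 0.53.
So the original number of daily active users was 11067 ÷ 0.53 ≈ 20881.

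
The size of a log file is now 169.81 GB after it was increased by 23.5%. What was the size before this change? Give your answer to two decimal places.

137.50 GB

The overall multiplier applied was 1.235.
So the original size was 169.81 ÷ 1.235 ≈ 137.50 GB.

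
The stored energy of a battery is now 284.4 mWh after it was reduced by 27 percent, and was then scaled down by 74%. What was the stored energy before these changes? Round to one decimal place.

The overall multiplier applied was 0.73 × 0.26 = 0.1898.
So the original stored energy was 284.4 ÷ 0.1898 ≈ 1,498.4 mWh.

1,498.4 mWh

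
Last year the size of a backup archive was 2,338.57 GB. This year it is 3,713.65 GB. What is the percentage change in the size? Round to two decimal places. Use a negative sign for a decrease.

Change: 3,713.65 − 2,338.57 = 1,375.08.
Relative to the original: 1,375.08 ÷ 2,338.57 ≈ 58.80%.

58.80%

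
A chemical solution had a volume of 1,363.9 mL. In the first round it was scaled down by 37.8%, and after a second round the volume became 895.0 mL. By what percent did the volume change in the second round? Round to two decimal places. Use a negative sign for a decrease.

5.50%

After the first round: 1,363.9 × 0.622 = 848.3458.
Second-round multiplier: 895.0 ÷ 848.3458 ≈ 1.054994.
That is a change of 5.50%.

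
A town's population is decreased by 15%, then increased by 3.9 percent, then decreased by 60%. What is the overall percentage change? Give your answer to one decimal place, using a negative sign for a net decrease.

The combined multiplier is 0.85 × 1.039 × 0.4 = 0.35326.
That corresponds to a decrease of 64.7%.

-64.7%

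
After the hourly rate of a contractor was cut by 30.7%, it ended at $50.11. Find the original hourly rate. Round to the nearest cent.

The overall multiplier applied was 0.693.
So the original hourly rate was $50.11 ÷ 0.693 ≈ $72.31.

$72.31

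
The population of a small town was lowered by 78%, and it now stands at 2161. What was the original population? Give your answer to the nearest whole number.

The overall multiplier applied was 0.22.
So the original population was 2161 ÷ 0.22 ≈ 9823.

9823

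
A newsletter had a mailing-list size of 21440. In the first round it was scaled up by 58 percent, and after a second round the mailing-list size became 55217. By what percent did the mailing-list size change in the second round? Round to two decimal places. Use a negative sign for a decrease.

63.00%

After the first round: 21440 × 1.58 = 33875.2.
Second-round multiplier: 55217 ÷ 33875.2 ≈ 1.630013.
That is a change of 63.00%.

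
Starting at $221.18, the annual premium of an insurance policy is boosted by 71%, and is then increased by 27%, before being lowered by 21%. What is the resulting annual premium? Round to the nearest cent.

$379.47

Each change multiplies by a factor: 1.71 × 1.27 × 0.79 = 1.715643.
$221.18 × 1.715643 = $379.46591874 ≈ $379.47.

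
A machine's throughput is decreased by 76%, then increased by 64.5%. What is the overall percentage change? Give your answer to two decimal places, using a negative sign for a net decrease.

A 76% decrease multiplies by 0.24.
Then a 64.5% increase: 0.24 × 1.645 = 0.3948.
Overall factor 0.3948, i.e. -60.52%.

-60.52%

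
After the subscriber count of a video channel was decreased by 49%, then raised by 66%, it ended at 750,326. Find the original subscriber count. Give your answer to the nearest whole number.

886,282

The overall multiplier applied was 0.51 × 1.66 = 0.8466.
So the original subscriber count was 750,326 ÷ 0.8466 ≈ 886,282.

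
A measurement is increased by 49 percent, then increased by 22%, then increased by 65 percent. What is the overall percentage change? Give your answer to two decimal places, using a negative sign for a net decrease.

199.94%

The combined multiplier is 1.49 × 1.22 × 1.65 = 2.99937.
That corresponds to an increase of 199.94%.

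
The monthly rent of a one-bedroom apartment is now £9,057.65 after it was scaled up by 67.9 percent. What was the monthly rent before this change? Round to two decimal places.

The overall multiplier applied was 1.679.
So the original monthly rent was £9,057.65 ÷ 1.679 ≈ £5,394.67.

£5,394.67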